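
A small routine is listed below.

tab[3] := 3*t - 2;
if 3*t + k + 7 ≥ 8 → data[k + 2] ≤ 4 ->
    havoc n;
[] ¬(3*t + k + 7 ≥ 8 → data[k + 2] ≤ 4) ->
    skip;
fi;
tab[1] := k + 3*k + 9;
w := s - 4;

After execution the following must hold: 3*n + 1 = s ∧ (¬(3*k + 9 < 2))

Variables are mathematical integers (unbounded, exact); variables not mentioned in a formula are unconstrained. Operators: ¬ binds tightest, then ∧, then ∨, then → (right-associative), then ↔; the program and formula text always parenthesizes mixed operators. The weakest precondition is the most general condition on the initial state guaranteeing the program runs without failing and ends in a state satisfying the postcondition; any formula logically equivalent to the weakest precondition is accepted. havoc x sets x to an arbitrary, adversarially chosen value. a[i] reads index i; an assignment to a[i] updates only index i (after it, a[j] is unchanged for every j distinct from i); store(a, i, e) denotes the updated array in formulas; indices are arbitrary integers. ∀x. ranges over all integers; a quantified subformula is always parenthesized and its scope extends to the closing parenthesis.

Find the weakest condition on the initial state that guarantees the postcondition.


Working backward. After the program, the postcondition 3*n + 1 = s ∧ (¬(3*k + 9 < 2)) must hold; in canonical form it is 3*n = s - 1 ∧ (¬(3*k < -7)).
Before w := s - 4: 3*n = s - 1 ∧ (¬(3*k < -7))
Before tab[1] := k + 3*k + 9: 3*n = s - 1 ∧ (¬(3*k < -7))
Then branch requires ∀n_1. (3*n_1 = s - 1 ∧ (¬(3*k < -7))); else branch requires 3*n = s - 1 ∧ (¬(3*k < -7)).
Before the if: ((k + 3*t ≥ 1 → data[k + 2] ≤ 4) → (∀n_1. (3*n_1 = s - 1 ∧ (¬(3*k < -7))))) ∧ ((¬(k + 3*t ≥ 1 → data[k + 2] ≤ 4)) → (3*n = s - 1 ∧ (¬(3*k < -7))))
Before tab[3] := 3*t - 2: ((k + 3*t ≥ 1 → data[k + 2] ≤ 4) → (∀n_1. (3*n_1 = s - 1 ∧ (¬(3*k < -7))))) ∧ ((¬(k + 3*t ≥ 1 → data[k + 2] ≤ 4)) → (3*n = s - 1 ∧ (¬(3*k < -7))))
Answer: WP = ((k + 3*t ≥ 1 → data[k + 2] ≤ 4) → (∀n_1. (3*n_1 = s - 1 ∧ (¬(3*k < -7))))) ∧ ((¬(k + 3*t ≥ 1 → data[k + 2] ≤ 4)) → (3*n = s - 1 ∧ (¬(3*k < -7))))


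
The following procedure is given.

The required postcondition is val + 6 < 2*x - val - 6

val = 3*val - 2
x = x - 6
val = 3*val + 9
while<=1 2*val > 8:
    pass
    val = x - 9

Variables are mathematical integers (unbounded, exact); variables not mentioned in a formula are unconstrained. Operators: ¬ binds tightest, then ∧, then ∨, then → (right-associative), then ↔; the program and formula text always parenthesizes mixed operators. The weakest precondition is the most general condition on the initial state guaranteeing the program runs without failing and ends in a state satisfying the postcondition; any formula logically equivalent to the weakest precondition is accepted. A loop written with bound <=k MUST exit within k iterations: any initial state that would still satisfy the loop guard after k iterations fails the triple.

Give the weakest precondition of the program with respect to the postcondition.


Working backward. After the program, the postcondition val + 6 < 2*x - val - 6 must hold; in canonical form it is 2*val < 2*x - 12.
Before the loop (bound <=1), unroll the exhaustion recursion (WP_0 = exit-now case; WP_j = one more guarded iteration, up to j = 1):
  WP_0: (¬(2*val > 8)) ∧ 2*val < 2*x - 12
  WP_1: (2*val > 8 → (¬(2*x > 26))) ∧ ((¬(2*val > 8)) → 2*val < 2*x - 12)
So before the loop: (2*val > 8 → (¬(2*x > 26))) ∧ ((¬(2*val > 8)) → 2*val < 2*x - 12)
Before val := 3*val + 9: (6*val > -10 → (¬(2*x > 26))) ∧ ((¬(6*val > -10)) → 6*val < 2*x - 30)
Before x := x - 6: (6*val > -10 → (¬(2*x > 38))) ∧ ((¬(6*val > -10)) → 6*val < 2*x - 42)
Before val := 3*val - 2: (18*val > 2 → (¬(2*x > 38))) ∧ ((¬(18*val > 2)) → 18*val < 2*x - 30)
Answer: WP = (18*val > 2 → (¬(2*x > 38))) ∧ ((¬(18*val > 2)) → 18*val < 2*x - 30)


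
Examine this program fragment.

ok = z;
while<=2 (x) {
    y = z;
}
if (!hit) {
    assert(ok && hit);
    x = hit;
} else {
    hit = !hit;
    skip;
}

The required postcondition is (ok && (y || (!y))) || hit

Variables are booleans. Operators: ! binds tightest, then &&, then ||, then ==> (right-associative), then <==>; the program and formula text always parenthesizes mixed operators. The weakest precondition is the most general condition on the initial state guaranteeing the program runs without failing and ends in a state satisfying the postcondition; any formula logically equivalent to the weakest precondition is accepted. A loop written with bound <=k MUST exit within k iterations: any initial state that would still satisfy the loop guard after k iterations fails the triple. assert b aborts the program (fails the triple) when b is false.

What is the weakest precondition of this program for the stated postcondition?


Working backward. After the program, the postcondition (ok && (y || (!y))) || hit must hold; in canonical form it is ok || hit.
Then branch requires ok && hit && (ok || hit); else branch requires ok || (!hit).
Before the if: ((!hit) ==> (ok && hit && (ok || hit))) && (hit ==> (ok || (!hit)))
Before the loop (bound <=2), unroll the exhaustion recursion (WP_0 = exit-now case; WP_j = one more guarded iteration, up to j = 2):
  WP_0: (!x) && ((!hit) ==> (ok && hit && (ok || hit))) && (hit ==> (ok || (!hit)))
  WP_1: (x ==> ((!x) && ((!hit) ==> (ok && hit && (ok || hit))) && (hit ==> (ok || (!hit))))) && ((!x) ==> (((!hit) ==> (ok && hit && (ok || hit))) && (hit ==> (ok || (!hit)))))
  WP_2: (x ==> ((x ==> ((!x) && ((!hit) ==> (ok && hit && (ok || hit))) && (hit ==> (ok || (!hit))))) && ((!x) ==> (((!hit) ==> (ok && hit && (ok || hit))) && (hit ==> (ok || (!hit))))))) && ((!x) ==> (((!hit) ==> (ok && hit && (ok || hit))) && (hit ==> (ok || (!hit)))))
So before the loop: (x ==> ((x ==> ((!x) && ((!hit) ==> (ok && hit && (ok || hit))) && (hit ==> (ok || (!hit))))) && ((!x) ==> (((!hit) ==> (ok && hit && (ok || hit))) && (hit ==> (ok || (!hit))))))) && ((!x) ==> (((!hit) ==> (ok && hit && (ok || hit))) && (hit ==> (ok || (!hit)))))
Before ok := z: (x ==> ((x ==> ((!x) && ((!hit) ==> (z && hit && (z || hit))) && (hit ==> (z || (!hit))))) && ((!x) ==> (((!hit) ==> (z && hit && (z || hit))) && (hit ==> (z || (!hit))))))) && ((!x) ==> (((!hit) ==> (z && hit && (z || hit))) && (hit ==> (z || (!hit)))))
Answer: WP = (x ==> ((x ==> ((!x) && ((!hit) ==> (z && hit && (z || hit))) && (hit ==> (z || (!hit))))) && ((!x) ==> (((!hit) ==> (z && hit && (z || hit))) && (hit ==> (z || (!hit))))))) && ((!x) ==> (((!hit) ==> (z && hit && (z || hit))) && (hit ==> (z || (!hit)))))


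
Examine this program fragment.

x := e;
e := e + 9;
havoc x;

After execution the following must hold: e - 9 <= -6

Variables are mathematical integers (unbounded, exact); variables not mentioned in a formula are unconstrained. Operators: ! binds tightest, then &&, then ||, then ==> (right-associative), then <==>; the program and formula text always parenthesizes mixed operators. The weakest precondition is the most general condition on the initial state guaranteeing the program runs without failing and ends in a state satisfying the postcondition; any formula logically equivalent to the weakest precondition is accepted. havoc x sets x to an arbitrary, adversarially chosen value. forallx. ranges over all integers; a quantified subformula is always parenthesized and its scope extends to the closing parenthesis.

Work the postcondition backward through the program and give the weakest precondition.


Working backward. After the program, the postcondition e - 9 <= -6 must hold; in canonical form it is e <= 3.
Before havoc x: e <= 3
Before e := e + 9: e <= -6
Before x := e: e <= -6
Answer: WP = e <= -6


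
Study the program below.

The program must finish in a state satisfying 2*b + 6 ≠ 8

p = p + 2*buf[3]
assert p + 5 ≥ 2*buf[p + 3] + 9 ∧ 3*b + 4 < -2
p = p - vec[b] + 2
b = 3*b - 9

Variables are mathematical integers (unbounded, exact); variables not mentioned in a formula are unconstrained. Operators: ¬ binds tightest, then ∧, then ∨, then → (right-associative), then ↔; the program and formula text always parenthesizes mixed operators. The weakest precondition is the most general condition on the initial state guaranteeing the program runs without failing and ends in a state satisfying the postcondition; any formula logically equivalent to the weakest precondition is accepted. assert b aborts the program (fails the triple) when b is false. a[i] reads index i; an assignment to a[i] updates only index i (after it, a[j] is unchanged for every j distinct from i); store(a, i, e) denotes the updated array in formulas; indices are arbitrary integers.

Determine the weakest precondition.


Working backward. After the program, the postcondition 2*b + 6 ≠ 8 must hold; in canonical form it is 2*b ≠ 2.
Before b := 3*b - 9: 6*b ≠ 20
Before p := p - vec[b] + 2: 6*b ≠ 20
Before assert p + 5 ≥ 2*buf[p + 3] + 9 ∧ 3*b + 4 < -2: p ≥ 2*buf[p + 3] + 4 ∧ 3*b < -6 ∧ 6*b ≠ 20
Before p := p + 2*buf[3]: 2*buf[3] + p ≥ 2*buf[2*buf[3] + p + 3] + 4 ∧ 3*b < -6 ∧ 6*b ≠ 20
Answer: WP = 2*buf[3] + p ≥ 2*buf[2*buf[3] + p + 3] + 4 ∧ 3*b < -6 ∧ 6*b ≠ 20


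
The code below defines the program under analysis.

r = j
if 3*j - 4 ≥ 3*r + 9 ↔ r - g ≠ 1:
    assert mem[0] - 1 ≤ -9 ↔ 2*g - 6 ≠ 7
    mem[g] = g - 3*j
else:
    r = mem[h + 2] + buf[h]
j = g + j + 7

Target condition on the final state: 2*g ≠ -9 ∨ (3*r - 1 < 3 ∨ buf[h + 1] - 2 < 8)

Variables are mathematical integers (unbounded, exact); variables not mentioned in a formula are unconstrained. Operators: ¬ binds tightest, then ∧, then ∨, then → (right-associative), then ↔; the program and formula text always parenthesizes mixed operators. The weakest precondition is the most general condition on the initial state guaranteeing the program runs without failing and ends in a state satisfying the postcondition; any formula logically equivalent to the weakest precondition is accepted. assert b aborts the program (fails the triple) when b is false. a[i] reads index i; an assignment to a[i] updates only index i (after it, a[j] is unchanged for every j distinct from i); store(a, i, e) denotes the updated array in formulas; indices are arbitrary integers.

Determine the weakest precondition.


Working backward. After the program, the postcondition 2*g ≠ -9 ∨ (3*r - 1 < 3 ∨ buf[h + 1] - 2 < 8) must hold; in canonical form it is 2*g ≠ -9 ∨ 3*r < 4 ∨ buf[h + 1] < 10.
Before j := g + j + 7: 2*g ≠ -9 ∨ 3*r < 4 ∨ buf[h + 1] < 10
Then branch requires (mem[0] ≤ -8 ↔ 2*g ≠ 13) ∧ (2*g ≠ -9 ∨ 3*r < 4 ∨ buf[h + 1] < 10); else branch requires 2*g ≠ -9 ∨ 3*buf[h] + 3*mem[h + 2] < 4 ∨ buf[h + 1] < 10.
Before the if: ((3*j ≥ 3*r + 13 ↔ r ≠ g + 1) → ((mem[0] ≤ -8 ↔ 2*g ≠ 13) ∧ (2*g ≠ -9 ∨ 3*r < 4 ∨ buf[h + 1] < 10))) ∧ ((¬(3*j ≥ 3*r + 13 ↔ r ≠ g + 1)) → (2*g ≠ -9 ∨ 3*buf[h] + 3*mem[h + 2] < 4 ∨ buf[h + 1] < 10))
Before r := j: ((¬(j ≠ g + 1)) → ((mem[0] ≤ -8 ↔ 2*g ≠ 13) ∧ (2*g ≠ -9 ∨ 3*j < 4 ∨ buf[h + 1] < 10))) ∧ (j ≠ g + 1 → (2*g ≠ -9 ∨ 3*buf[h] + 3*mem[h + 2] < 4 ∨ buf[h + 1] < 10))
Answer: WP = ((¬(j ≠ g + 1)) → ((mem[0] ≤ -8 ↔ 2*g ≠ 13) ∧ (2*g ≠ -9 ∨ 3*j < 4 ∨ buf[h + 1] < 10))) ∧ (j ≠ g + 1 → (2*g ≠ -9 ∨ 3*buf[h] + 3*mem[h + 2] < 4 ∨ buf[h + 1] < 10))


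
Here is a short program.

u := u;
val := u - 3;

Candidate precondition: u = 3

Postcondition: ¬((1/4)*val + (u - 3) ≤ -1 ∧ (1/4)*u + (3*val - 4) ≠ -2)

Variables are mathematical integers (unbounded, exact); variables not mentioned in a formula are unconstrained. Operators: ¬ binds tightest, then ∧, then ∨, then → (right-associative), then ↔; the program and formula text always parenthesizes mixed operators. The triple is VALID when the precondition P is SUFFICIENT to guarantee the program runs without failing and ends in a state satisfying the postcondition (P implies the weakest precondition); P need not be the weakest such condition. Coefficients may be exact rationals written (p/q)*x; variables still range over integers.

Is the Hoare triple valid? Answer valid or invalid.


Working backward. After the program, the postcondition ¬((1/4)*val + (u - 3) ≤ -1 ∧ (1/4)*u + (3*val - 4) ≠ -2) must hold; in canonical form it is ¬(u + (1/4)*val ≤ 2 ∧ (1/4)*u + 3*val ≠ 2).
Before val := u - 3: ¬((5/4)*u ≤ 11/4 ∧ (13/4)*u ≠ 11)
Before u := u: ¬((5/4)*u ≤ 11/4 ∧ (13/4)*u ≠ 11)
The weakest precondition is ¬((5/4)*u ≤ 11/4 ∧ (13/4)*u ≠ 11).
Check whether u = 3 implies it.
Every state satisfying the precondition satisfies the weakest precondition: the implication holds.
Answer: valid


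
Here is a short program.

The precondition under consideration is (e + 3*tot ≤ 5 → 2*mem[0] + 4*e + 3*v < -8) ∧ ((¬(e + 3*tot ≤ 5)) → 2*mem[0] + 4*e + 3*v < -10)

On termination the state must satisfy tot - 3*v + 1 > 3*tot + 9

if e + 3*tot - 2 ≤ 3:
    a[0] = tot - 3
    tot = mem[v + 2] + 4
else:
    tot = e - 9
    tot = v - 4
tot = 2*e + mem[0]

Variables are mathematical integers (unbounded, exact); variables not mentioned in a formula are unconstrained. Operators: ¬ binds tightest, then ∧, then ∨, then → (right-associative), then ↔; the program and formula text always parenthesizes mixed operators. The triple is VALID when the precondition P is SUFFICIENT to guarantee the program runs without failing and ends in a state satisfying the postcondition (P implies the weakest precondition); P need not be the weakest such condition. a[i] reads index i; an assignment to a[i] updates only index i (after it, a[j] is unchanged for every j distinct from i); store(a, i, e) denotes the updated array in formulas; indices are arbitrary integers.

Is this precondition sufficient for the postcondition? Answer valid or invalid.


Working backward. After the program, the postcondition tot - 3*v + 1 > 3*tot + 9 must hold; in canonical form it is 2*tot + 3*v < -8.
Before tot := 2*e + mem[0]: 2*mem[0] + 4*e + 3*v < -8
Then branch requires 2*mem[0] + 4*e + 3*v < -8; else branch requires 2*mem[0] + 4*e + 3*v < -8.
Before the if: (e + 3*tot ≤ 5 → 2*mem[0] + 4*e + 3*v < -8) ∧ ((¬(e + 3*tot ≤ 5)) → 2*mem[0] + 4*e + 3*v < -8)
The weakest precondition is (e + 3*tot ≤ 5 → 2*mem[0] + 4*e + 3*v < -8) ∧ ((¬(e + 3*tot ≤ 5)) → 2*mem[0] + 4*e + 3*v < -8).
Check whether (e + 3*tot ≤ 5 → 2*mem[0] + 4*e + 3*v < -8) ∧ ((¬(e + 3*tot ≤ 5)) → 2*mem[0] + 4*e + 3*v < -10) implies it.
Every state satisfying the precondition satisfies the weakest precondition: the implication holds.
Answer: valid


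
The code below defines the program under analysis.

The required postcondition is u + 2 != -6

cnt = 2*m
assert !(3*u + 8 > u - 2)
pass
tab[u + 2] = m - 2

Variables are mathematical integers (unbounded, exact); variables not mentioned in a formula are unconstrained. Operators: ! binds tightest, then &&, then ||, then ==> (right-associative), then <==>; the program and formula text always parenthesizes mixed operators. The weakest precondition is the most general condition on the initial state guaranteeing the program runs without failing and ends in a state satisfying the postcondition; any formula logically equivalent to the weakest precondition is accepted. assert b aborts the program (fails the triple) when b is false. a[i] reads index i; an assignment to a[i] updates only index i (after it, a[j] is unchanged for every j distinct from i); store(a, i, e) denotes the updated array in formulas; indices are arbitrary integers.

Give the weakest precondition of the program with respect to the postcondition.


Working backward. After the program, the postcondition u + 2 != -6 must hold; in canonical form it is u != -8.
Before tab[u + 2] := m - 2: u != -8
Before skip: u != -8
Before assert !(3*u + 8 > u - 2): (!(2*u > -10)) && u != -8
Before cnt := 2*m: (!(2*u > -10)) && u != -8
Answer: WP = (!(2*u > -10)) && u != -8


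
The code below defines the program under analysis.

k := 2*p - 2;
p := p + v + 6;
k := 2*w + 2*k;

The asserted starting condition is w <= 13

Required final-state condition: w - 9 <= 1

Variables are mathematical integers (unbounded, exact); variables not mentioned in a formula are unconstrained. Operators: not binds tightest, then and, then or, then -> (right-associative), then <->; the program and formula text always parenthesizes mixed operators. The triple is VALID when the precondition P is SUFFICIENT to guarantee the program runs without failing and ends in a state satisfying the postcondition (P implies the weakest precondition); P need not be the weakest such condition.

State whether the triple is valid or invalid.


Working backward. After the program, the postcondition w - 9 <= 1 must hold; in canonical form it is w <= 10.
Before k := 2*w + 2*k: w <= 10
Before p := p + v + 6: w <= 10
Before k := 2*p - 2: w <= 10
The weakest precondition is w <= 10.
Check whether w <= 13 implies it.
Countermodel: at the initial state w = 11, the precondition holds but the weakest precondition fails.
Answer: invalid


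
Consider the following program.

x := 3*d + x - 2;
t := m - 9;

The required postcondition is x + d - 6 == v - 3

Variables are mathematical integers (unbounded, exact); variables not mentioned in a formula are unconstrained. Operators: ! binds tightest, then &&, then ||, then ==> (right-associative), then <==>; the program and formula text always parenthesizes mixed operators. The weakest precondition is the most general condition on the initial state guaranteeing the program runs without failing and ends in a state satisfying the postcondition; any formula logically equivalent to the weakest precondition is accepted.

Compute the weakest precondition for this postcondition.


Working backward. After the program, the postcondition x + d - 6 == v - 3 must hold; in canonical form it is d + x == v + 3.
Before t := m - 9: d + x == v + 3
Before x := 3*d + x - 2: 4*d + x == v + 5
Answer: WP = 4*d + x == v + 5


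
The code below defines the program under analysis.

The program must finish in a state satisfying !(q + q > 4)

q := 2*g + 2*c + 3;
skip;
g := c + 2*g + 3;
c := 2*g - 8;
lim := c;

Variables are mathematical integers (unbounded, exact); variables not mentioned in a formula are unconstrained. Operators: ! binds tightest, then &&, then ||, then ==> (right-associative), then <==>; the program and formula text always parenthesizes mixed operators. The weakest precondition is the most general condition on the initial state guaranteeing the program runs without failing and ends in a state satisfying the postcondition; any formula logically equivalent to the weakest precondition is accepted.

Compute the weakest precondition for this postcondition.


Working backward. After the program, the postcondition !(q + q > 4) must hold; in canonical form it is !(2*q > 4).
Before lim := c: !(2*q > 4)
Before c := 2*g - 8: !(2*q > 4)
Before g := c + 2*g + 3: !(2*q > 4)
Before skip: !(2*q > 4)
Before q := 2*g + 2*c + 3: !(4*c + 4*g > -2)
Answer: WP = !(4*c + 4*g > -2)


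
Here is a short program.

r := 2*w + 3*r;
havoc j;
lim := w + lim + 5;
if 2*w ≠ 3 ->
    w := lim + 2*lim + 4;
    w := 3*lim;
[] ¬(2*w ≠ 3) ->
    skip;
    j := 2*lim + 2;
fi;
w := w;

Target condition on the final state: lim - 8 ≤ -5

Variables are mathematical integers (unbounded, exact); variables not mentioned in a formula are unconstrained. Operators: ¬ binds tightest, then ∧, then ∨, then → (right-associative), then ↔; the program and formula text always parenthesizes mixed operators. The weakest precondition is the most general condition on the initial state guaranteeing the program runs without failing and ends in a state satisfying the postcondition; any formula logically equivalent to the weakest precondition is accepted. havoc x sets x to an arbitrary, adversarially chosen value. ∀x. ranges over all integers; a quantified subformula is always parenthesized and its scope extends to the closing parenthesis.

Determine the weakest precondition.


Working backward. After the program, the postcondition lim - 8 ≤ -5 must hold; in canonical form it is lim ≤ 3.
Before w := w: lim ≤ 3
Then branch requires lim ≤ 3; else branch requires lim ≤ 3.
Before the if: (2*w ≠ 3 → lim ≤ 3) ∧ ((¬(2*w ≠ 3)) → lim ≤ 3)
Before lim := w + lim + 5: (2*w ≠ 3 → lim + w ≤ -2) ∧ ((¬(2*w ≠ 3)) → lim + w ≤ -2)
Before havoc j: (2*w ≠ 3 → lim + w ≤ -2) ∧ ((¬(2*w ≠ 3)) → lim + w ≤ -2)
Before r := 2*w + 3*r: (2*w ≠ 3 → lim + w ≤ -2) ∧ ((¬(2*w ≠ 3)) → lim + w ≤ -2)
Answer: WP = (2*w ≠ 3 → lim + w ≤ -2) ∧ ((¬(2*w ≠ 3)) → lim + w ≤ -2)


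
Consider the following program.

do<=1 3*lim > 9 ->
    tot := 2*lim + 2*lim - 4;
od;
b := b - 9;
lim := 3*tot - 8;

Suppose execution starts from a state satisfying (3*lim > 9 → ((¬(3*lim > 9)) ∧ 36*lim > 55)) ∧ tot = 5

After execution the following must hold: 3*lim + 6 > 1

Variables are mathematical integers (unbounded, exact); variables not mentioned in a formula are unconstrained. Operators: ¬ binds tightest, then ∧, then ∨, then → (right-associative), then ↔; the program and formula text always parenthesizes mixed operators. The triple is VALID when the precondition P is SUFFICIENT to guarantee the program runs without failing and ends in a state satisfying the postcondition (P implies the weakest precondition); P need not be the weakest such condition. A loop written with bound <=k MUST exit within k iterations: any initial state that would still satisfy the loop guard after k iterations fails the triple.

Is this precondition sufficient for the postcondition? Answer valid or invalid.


Working backward. After the program, the postcondition 3*lim + 6 > 1 must hold; in canonical form it is 3*lim > -5.
Before lim := 3*tot - 8: 9*tot > 19
Before b := b - 9: 9*tot > 19
Before the loop (bound <=1), unroll the exhaustion recursion (WP_0 = exit-now case; WP_j = one more guarded iteration, up to j = 1):
  WP_0: (¬(3*lim > 9)) ∧ 9*tot > 19
  WP_1: (3*lim > 9 → ((¬(3*lim > 9)) ∧ 36*lim > 55)) ∧ ((¬(3*lim > 9)) → 9*tot > 19)
So before the loop: (3*lim > 9 → ((¬(3*lim > 9)) ∧ 36*lim > 55)) ∧ ((¬(3*lim > 9)) → 9*tot > 19)
The weakest precondition is (3*lim > 9 → ((¬(3*lim > 9)) ∧ 36*lim > 55)) ∧ ((¬(3*lim > 9)) → 9*tot > 19).
Check whether (3*lim > 9 → ((¬(3*lim > 9)) ∧ 36*lim > 55)) ∧ tot = 5 implies it.
Every state satisfying the precondition satisfies the weakest precondition: the implication holds.
Answer: valid


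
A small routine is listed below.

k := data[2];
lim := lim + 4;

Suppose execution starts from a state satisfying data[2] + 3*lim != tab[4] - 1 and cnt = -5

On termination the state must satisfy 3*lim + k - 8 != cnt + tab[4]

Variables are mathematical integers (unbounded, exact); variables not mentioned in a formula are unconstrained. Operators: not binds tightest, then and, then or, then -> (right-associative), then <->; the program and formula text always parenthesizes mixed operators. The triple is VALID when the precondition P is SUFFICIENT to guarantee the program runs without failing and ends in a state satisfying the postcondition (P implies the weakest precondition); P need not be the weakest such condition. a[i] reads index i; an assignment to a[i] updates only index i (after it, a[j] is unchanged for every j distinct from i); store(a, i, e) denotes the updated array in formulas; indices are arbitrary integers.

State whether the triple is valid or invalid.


Working backward. After the program, the postcondition 3*lim + k - 8 != cnt + tab[4] must hold; in canonical form it is k + 3*lim != tab[4] + cnt + 8.
Before lim := lim + 4: k + 3*lim != tab[4] + cnt - 4
Before k := data[2]: data[2] + 3*lim != tab[4] + cnt - 4
The weakest precondition is data[2] + 3*lim != tab[4] + cnt - 4.
Check whether data[2] + 3*lim != tab[4] - 1 and cnt = -5 implies it.
Countermodel: at the initial state cnt = -5, data = {[2] = -9, [4] = -9, elsewhere -9}, lim = 0, tab = {[2] = 0, [4] = 0, elsewhere 0}, the precondition holds but the weakest precondition fails.
Answer: invalid


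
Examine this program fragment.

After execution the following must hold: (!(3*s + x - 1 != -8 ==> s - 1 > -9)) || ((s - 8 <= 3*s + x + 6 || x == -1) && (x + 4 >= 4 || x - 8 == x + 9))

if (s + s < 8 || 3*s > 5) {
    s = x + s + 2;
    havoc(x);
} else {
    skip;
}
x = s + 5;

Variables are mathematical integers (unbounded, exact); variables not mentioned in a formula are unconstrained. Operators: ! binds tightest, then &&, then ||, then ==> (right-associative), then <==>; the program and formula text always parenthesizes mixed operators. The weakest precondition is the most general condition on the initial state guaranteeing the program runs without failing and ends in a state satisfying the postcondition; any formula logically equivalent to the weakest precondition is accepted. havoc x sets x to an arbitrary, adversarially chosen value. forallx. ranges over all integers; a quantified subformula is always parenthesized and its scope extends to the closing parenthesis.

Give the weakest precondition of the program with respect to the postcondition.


Working backward. After the program, the postcondition (!(3*s + x - 1 != -8 ==> s - 1 > -9)) || ((s - 8 <= 3*s + x + 6 || x == -1) && (x + 4 >= 4 || x - 8 == x + 9)) must hold; in canonical form it is (!(3*s + x != -7 ==> s > -8)) || ((2*s + x >= -14 || x == -1) && x >= 0).
Before x := s + 5: (!(4*s != -12 ==> s > -8)) || ((3*s >= -19 || s == -6) && s >= -5)
Then branch requires (!(4*s + 4*x != -20 ==> s + x > -10)) || ((3*s + 3*x >= -25 || s + x == -8) && s + x >= -7); else branch requires (!(4*s != -12 ==> s > -8)) || ((3*s >= -19 || s == -6) && s >= -5).
Before the if: ((2*s < 8 || 3*s > 5) ==> ((!(4*s + 4*x != -20 ==> s + x > -10)) || ((3*s + 3*x >= -25 || s + x == -8) && s + x >= -7))) && ((!(2*s < 8 || 3*s > 5)) ==> ((!(4*s != -12 ==> s > -8)) || ((3*s >= -19 || s == -6) && s >= -5)))
Answer: WP = ((2*s < 8 || 3*s > 5) ==> ((!(4*s + 4*x != -20 ==> s + x > -10)) || ((3*s + 3*x >= -25 || s + x == -8) && s + x >= -7))) && ((!(2*s < 8 || 3*s > 5)) ==> ((!(4*s != -12 ==> s > -8)) || ((3*s >= -19 || s == -6) && s >= -5)))


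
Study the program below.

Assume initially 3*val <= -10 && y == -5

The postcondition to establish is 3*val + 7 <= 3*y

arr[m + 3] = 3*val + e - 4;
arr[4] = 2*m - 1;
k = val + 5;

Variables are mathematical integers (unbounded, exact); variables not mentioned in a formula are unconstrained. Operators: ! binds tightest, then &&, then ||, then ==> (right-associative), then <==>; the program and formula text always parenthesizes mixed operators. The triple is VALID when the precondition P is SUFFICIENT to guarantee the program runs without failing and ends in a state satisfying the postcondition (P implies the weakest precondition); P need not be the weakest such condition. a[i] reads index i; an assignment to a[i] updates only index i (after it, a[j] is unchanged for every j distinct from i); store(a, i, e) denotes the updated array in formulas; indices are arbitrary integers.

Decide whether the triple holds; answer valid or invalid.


Working backward. After the program, the postcondition 3*val + 7 <= 3*y must hold; in canonical form it is 3*val <= 3*y - 7.
Before k := val + 5: 3*val <= 3*y - 7
Before arr[4] := 2*m - 1: 3*val <= 3*y - 7
Before arr[m + 3] := 3*val + e - 4: 3*val <= 3*y - 7
The weakest precondition is 3*val <= 3*y - 7.
Check whether 3*val <= -10 && y == -5 implies it.
Countermodel: at the initial state val = -7, y = -5, the precondition holds but the weakest precondition fails.
Answer: invalid


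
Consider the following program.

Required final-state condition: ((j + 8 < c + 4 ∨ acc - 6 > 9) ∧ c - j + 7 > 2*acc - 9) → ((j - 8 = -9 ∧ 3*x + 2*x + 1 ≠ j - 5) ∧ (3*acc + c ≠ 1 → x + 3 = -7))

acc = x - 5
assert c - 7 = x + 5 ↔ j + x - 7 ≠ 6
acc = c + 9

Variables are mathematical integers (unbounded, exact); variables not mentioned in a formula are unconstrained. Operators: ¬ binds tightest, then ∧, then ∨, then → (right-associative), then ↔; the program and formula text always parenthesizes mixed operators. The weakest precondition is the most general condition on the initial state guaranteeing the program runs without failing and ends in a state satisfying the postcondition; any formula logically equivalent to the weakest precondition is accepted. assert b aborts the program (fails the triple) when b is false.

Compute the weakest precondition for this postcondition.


Working backward. After the program, the postcondition ((j + 8 < c + 4 ∨ acc - 6 > 9) ∧ c - j + 7 > 2*acc - 9) → ((j - 8 = -9 ∧ 3*x + 2*x + 1 ≠ j - 5) ∧ (3*acc + c ≠ 1 → x + 3 = -7)) must hold; in canonical form it is ((j < c - 4 ∨ acc > 15) ∧ c > 2*acc + j - 16) → (j = -1 ∧ 5*x ≠ j - 6 ∧ (3*acc + c ≠ 1 → x = -10)).
Before acc := c + 9: ((j < c - 4 ∨ c > 6) ∧ c + j < -2) → (j = -1 ∧ 5*x ≠ j - 6 ∧ (4*c ≠ -26 → x = -10))
Before assert c - 7 = x + 5 ↔ j + x - 7 ≠ 6: (c = x + 12 ↔ j + x ≠ 13) ∧ (((j < c - 4 ∨ c > 6) ∧ c + j < -2) → (j = -1 ∧ 5*x ≠ j - 6 ∧ (4*c ≠ -26 → x = -10)))
Before acc := x - 5: (c = x + 12 ↔ j + x ≠ 13) ∧ (((j < c - 4 ∨ c > 6) ∧ c + j < -2) → (j = -1 ∧ 5*x ≠ j - 6 ∧ (4*c ≠ -26 → x = -10)))
Answer: WP = (c = x + 12 ↔ j + x ≠ 13) ∧ (((j < c - 4 ∨ c > 6) ∧ c + j < -2) → (j = -1 ∧ 5*x ≠ j - 6 ∧ (4*c ≠ -26 → x = -10)))


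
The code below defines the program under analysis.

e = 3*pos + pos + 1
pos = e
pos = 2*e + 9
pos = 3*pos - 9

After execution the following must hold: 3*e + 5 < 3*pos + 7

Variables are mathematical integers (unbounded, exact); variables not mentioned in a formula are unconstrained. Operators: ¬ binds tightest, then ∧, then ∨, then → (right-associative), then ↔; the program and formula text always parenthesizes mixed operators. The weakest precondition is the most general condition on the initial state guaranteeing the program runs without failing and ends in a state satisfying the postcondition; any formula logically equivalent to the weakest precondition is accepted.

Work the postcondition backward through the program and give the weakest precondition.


Working backward. After the program, the postcondition 3*e + 5 < 3*pos + 7 must hold; in canonical form it is 3*e < 3*pos + 2.
Before pos := 3*pos - 9: 3*e < 9*pos - 25
Before pos := 2*e + 9: 15*e > -56
Before pos := e: 15*e > -56
Before e := 3*pos + pos + 1: 60*pos > -71
Answer: WP = 60*pos > -71


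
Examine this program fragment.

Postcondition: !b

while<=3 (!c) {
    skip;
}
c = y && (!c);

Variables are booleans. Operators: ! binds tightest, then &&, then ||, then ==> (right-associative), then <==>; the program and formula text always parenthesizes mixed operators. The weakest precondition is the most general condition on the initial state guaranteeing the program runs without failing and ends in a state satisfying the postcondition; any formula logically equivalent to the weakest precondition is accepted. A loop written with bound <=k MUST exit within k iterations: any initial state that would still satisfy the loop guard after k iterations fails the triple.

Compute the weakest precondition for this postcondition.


Working backward. After the program, !b must hold.
Before c := y && (!c): !b
Before the loop (bound <=3), unroll the exhaustion recursion (WP_0 = exit-now case; WP_j = one more guarded iteration, up to j = 3):
  WP_0: c && (!b)
  WP_1: ((!c) ==> (c && (!b))) && (c ==> (!b))
  WP_2: ((!c) ==> (((!c) ==> (c && (!b))) && (c ==> (!b)))) && (c ==> (!b))
  WP_3: ((!c) ==> (((!c) ==> (((!c) ==> (c && (!b))) && (c ==> (!b)))) && (c ==> (!b)))) && (c ==> (!b))
So before the loop: ((!c) ==> (((!c) ==> (((!c) ==> (c && (!b))) && (c ==> (!b)))) && (c ==> (!b)))) && (c ==> (!b))
Answer: WP = ((!c) ==> (((!c) ==> (((!c) ==> (c && (!b))) && (c ==> (!b)))) && (c ==> (!b)))) && (c ==> (!b))


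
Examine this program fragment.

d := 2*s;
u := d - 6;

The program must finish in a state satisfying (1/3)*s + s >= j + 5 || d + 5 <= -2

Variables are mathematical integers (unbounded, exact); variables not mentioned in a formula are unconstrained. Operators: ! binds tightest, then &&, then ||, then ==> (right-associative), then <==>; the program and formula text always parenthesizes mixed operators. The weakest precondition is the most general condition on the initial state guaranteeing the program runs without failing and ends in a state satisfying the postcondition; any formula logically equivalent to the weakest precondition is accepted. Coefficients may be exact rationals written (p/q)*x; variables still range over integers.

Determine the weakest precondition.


Working backward. After the program, the postcondition (1/3)*s + s >= j + 5 || d + 5 <= -2 must hold; in canonical form it is (4/3)*s >= j + 5 || d <= -7.
Before u := d - 6: (4/3)*s >= j + 5 || d <= -7
Before d := 2*s: (4/3)*s >= j + 5 || 2*s <= -7
Answer: WP = (4/3)*s >= j + 5 || 2*s <= -7


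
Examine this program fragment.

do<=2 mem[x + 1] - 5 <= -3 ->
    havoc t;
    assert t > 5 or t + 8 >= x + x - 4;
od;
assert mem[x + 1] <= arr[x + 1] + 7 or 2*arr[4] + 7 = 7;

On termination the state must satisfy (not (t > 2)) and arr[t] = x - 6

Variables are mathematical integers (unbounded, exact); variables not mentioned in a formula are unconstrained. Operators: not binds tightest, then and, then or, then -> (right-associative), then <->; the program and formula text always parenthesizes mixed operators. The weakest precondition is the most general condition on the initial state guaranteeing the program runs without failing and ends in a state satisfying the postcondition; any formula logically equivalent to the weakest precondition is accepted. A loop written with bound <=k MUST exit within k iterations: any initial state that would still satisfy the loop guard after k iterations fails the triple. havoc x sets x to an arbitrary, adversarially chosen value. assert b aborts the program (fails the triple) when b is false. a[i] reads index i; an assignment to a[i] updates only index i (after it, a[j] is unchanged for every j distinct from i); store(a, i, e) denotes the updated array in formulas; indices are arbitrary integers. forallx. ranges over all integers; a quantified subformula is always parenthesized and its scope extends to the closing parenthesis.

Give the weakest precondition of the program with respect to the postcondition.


Working backward. After the program, (not (t > 2)) and arr[t] = x - 6 must hold.
Before assert mem[x + 1] <= arr[x + 1] + 7 or 2*arr[4] + 7 = 7: (mem[x + 1] <= arr[x + 1] + 7 or 2*arr[4] = 0) and (not (t > 2)) and arr[t] = x - 6
Before the loop (bound <=2), unroll the exhaustion recursion (WP_0 = exit-now case; WP_j = one more guarded iteration, up to j = 2):
  WP_0: (not (mem[x + 1] <= 2)) and (mem[x + 1] <= arr[x + 1] + 7 or 2*arr[4] = 0) and (not (t > 2)) and arr[t] = x - 6
  WP_1: (mem[x + 1] <= 2 -> (forall t_1. ((t_1 > 5 or t_1 >= 2*x - 12) and (not (mem[x + 1] <= 2)) and (mem[x + 1] <= arr[x + 1] + 7 or 2*arr[4] = 0) and (not (t_1 > 2)) and arr[t_1] = x - 6))) and ((not (mem[x + 1] <= 2)) -> ((mem[x + 1] <= arr[x + 1] + 7 or 2*arr[4] = 0) and (not (t > 2)) and arr[t] = x - 6))
  WP_2: (mem[x + 1] <= 2 -> (forall t_2. ((t_2 > 5 or t_2 >= 2*x - 12) and (mem[x + 1] <= 2 -> (forall t_1. ((t_1 > 5 or t_1 >= 2*x - 12) and (not (mem[x + 1] <= 2)) and (mem[x + 1] <= arr[x + 1] + 7 or 2*arr[4] = 0) and (not (t_1 > 2)) and arr[t_1] = x - 6))) and ((not (mem[x + 1] <= 2)) -> ((mem[x + 1] <= arr[x + 1] + 7 or 2*arr[4] = 0) and (not (t_2 > 2)) and arr[t_2] = x - 6))))) and ((not (mem[x + 1] <= 2)) -> ((mem[x + 1] <= arr[x + 1] + 7 or 2*arr[4] = 0) and (not (t > 2)) and arr[t] = x - 6))
So before the loop: (mem[x + 1] <= 2 -> (forall t_2. ((t_2 > 5 or t_2 >= 2*x - 12) and (mem[x + 1] <= 2 -> (forall t_1. ((t_1 > 5 or t_1 >= 2*x - 12) and (not (mem[x + 1] <= 2)) and (mem[x + 1] <= arr[x + 1] + 7 or 2*arr[4] = 0) and (not (t_1 > 2)) and arr[t_1] = x - 6))) and ((not (mem[x + 1] <= 2)) -> ((mem[x + 1] <= arr[x + 1] + 7 or 2*arr[4] = 0) and (not (t_2 > 2)) and arr[t_2] = x - 6))))) and ((not (mem[x + 1] <= 2)) -> ((mem[x + 1] <= arr[x + 1] + 7 or 2*arr[4] = 0) and (not (t > 2)) and arr[t] = x - 6))
Answer: WP = (mem[x + 1] <= 2 -> (forall t_2. ((t_2 > 5 or t_2 >= 2*x - 12) and (mem[x + 1] <= 2 -> (forall t_1. ((t_1 > 5 or t_1 >= 2*x - 12) and (not (mem[x + 1] <= 2)) and (mem[x + 1] <= arr[x + 1] + 7 or 2*arr[4] = 0) and (not (t_1 > 2)) and arr[t_1] = x - 6))) and ((not (mem[x + 1] <= 2)) -> ((mem[x + 1] <= arr[x + 1] + 7 or 2*arr[4] = 0) and (not (t_2 > 2)) and arr[t_2] = x - 6))))) and ((not (mem[x + 1] <= 2)) -> ((mem[x + 1] <= arr[x + 1] + 7 or 2*arr[4] = 0) and (not (t > 2)) and arr[t] = x - 6))


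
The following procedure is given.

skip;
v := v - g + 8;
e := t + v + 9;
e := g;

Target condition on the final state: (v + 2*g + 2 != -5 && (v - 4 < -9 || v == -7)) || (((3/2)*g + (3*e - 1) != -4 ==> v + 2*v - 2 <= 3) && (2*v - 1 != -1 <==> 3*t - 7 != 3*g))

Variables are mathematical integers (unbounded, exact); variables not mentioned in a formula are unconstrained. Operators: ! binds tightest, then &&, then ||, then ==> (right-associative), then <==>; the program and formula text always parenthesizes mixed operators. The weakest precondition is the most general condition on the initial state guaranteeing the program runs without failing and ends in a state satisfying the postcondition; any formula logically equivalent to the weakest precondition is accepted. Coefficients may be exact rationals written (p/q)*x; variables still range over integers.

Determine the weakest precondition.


Working backward. After the program, the postcondition (v + 2*g + 2 != -5 && (v - 4 < -9 || v == -7)) || (((3/2)*g + (3*e - 1) != -4 ==> v + 2*v - 2 <= 3) && (2*v - 1 != -1 <==> 3*t - 7 != 3*g)) must hold; in canonical form it is (2*g + v != -7 && (v < -5 || v == -7)) || ((3*e + (3/2)*g != -3 ==> 3*v <= 5) && (2*v != 0 <==> 3*t != 3*g + 7)).
Before e := g: (2*g + v != -7 && (v < -5 || v == -7)) || (((9/2)*g != -3 ==> 3*v <= 5) && (2*v != 0 <==> 3*t != 3*g + 7))
Before e := t + v + 9: (2*g + v != -7 && (v < -5 || v == -7)) || (((9/2)*g != -3 ==> 3*v <= 5) && (2*v != 0 <==> 3*t != 3*g + 7))
Before v := v - g + 8: (g + v != -15 && (v < g - 13 || v == g - 15)) || (((9/2)*g != -3 ==> 3*v <= 3*g - 19) && (2*v != 2*g - 16 <==> 3*t != 3*g + 7))
Before skip: (g + v != -15 && (v < g - 13 || v == g - 15)) || (((9/2)*g != -3 ==> 3*v <= 3*g - 19) && (2*v != 2*g - 16 <==> 3*t != 3*g + 7))
Answer: WP = (g + v != -15 && (v < g - 13 || v == g - 15)) || (((9/2)*g != -3 ==> 3*v <= 3*g - 19) && (2*v != 2*g - 16 <==> 3*t != 3*g + 7))


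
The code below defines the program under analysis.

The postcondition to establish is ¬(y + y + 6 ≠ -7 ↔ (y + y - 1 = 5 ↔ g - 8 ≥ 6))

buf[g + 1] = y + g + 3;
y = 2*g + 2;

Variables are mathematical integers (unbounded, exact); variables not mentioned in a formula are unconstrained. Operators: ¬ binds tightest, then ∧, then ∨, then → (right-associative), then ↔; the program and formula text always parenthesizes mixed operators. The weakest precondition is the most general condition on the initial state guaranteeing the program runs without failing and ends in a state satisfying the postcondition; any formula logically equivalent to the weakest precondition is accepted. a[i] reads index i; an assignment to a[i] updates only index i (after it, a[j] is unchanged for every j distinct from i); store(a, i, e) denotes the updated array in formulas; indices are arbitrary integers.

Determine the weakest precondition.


Working backward. After the program, the postcondition ¬(y + y + 6 ≠ -7 ↔ (y + y - 1 = 5 ↔ g - 8 ≥ 6)) must hold; in canonical form it is ¬(2*y ≠ -13 ↔ (2*y = 6 ↔ g ≥ 14)).
Before y := 2*g + 2: ¬(4*g ≠ -17 ↔ (4*g = 2 ↔ g ≥ 14))
Before buf[g + 1] := y + g + 3: ¬(4*g ≠ -17 ↔ (4*g = 2 ↔ g ≥ 14))
Answer: WP = ¬(4*g ≠ -17 ↔ (4*g = 2 ↔ g ≥ 14))
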